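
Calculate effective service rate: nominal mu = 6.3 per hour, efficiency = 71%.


Effective rate = mu * efficiency = 6.3 * 0.71 = 4.47 per hour

4.47 per hour


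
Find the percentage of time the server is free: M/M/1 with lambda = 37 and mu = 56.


Idle fraction = (1 - rho) * 100 = (1 - 37/56) * 100 = 33.9%

33.9%


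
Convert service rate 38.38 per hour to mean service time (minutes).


Mean service time = 60/mu = 60/38.38 = 1.56 minutes

1.56 minutes


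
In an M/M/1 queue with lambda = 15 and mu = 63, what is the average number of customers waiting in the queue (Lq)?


rho = 15/63; Lq = rho^2/(1-rho) = 0.07

0.07


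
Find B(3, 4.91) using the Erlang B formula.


B(N,A) = (A^N/N!) / sum(A^k/k!, k=0..N) with N=3, A=4.91 = 0.5234

0.5234


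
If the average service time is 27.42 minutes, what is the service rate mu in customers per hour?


mu = 60 / avg_service_time = 60 / 27.42 = 2.19 per hour

2.19 per hour


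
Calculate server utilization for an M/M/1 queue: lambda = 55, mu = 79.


rho = lambda/mu = 55/79 = 0.6962

0.6962


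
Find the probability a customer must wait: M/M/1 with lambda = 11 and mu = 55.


P(wait) = rho = lambda/mu = 11/55 = 0.2

0.2


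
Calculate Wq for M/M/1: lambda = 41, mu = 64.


rho = 41/64; Wq = rho/(mu - lambda) = 0.0279 hours

0.0279 hours


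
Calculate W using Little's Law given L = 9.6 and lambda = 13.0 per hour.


W = L / lambda = 9.6 / 13.0 = 0.7385 hours

0.7385 hours


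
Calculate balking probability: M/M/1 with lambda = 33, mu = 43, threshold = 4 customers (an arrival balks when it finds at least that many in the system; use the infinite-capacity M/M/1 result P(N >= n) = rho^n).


P(N >= 4) = rho^4 = (33/43)^4 = 0.3469

0.3469


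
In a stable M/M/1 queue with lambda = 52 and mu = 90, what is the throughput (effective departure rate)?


For a stable queue (lambda < mu), throughput = lambda = 52 per hour

52 per hour


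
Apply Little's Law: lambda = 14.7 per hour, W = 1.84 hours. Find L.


L = lambda * W = 14.7 * 1.84 = 27.05

27.05


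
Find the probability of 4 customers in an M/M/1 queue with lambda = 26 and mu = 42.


rho = 26/42; P(n) = (1-rho)*rho^n = (1-26/42)*(26/42)^4 = 0.0559

0.0559


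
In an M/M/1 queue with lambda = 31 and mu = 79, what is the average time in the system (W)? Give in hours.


W = 1/(mu - lambda) = 1/(79 - 31) = 0.0208 hours

0.0208 hours


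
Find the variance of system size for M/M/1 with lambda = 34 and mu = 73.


rho = 34/73; Var(N) = rho/(1-rho)^2 = 1.63

1.63


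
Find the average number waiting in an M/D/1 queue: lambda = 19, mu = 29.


M/D/1: Lq = rho^2 / (2*(1-rho)) where rho = 19/29; Lq = 0.62

0.62


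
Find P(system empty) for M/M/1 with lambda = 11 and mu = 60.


P0 = 1 - rho = 1 - 11/60 = 0.8167

0.8167


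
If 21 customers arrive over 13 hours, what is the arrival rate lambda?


lambda = total arrivals / time = 21 / 13 = 1.62 per hour

1.62 per hour


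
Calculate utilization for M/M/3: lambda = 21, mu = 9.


rho = lambda/(c*mu) = 21/(3*9) = 0.7778

0.7778


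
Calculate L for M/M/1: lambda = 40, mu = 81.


rho = 40/81; L = rho/(1-rho) = 0.98

0.98


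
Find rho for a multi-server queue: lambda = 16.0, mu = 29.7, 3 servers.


rho = lambda / (c * mu) = 16.0 / (3 * 29.7) = 0.1796

0.1796


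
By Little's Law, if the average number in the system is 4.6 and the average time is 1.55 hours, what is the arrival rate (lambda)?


lambda = L / W = 4.6 / 1.55 = 2.97 per hour

2.97 per hour


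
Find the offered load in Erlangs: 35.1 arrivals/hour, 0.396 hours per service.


Offered load a = lambda * E[S] = 35.1 * 0.396 = 13.9 Erlangs

13.9 Erlangs


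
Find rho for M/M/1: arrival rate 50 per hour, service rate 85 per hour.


rho = lambda/mu = 50/85 = 0.5882

0.5882


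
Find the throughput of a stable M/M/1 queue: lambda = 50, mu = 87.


For a stable queue (lambda < mu), throughput = lambda = 50 per hour

50 per hour


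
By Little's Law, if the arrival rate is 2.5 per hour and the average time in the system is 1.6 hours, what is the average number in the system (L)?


L = lambda * W = 2.5 * 1.6 = 4.0

4.0


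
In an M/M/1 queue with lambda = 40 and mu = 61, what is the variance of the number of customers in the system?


rho = 40/61; Var(N) = rho/(1-rho)^2 = 5.53

5.53


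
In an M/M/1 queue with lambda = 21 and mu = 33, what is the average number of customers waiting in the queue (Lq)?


rho = 21/33; Lq = rho^2/(1-rho) = 1.11

1.11


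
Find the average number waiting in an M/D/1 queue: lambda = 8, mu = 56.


M/D/1: Lq = rho^2 / (2*(1-rho)) where rho = 8/56; Lq = 0.01

0.01


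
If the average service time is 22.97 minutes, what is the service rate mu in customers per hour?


mu = 60 / avg_service_time = 60 / 22.97 = 2.61 per hour

2.61 per hour


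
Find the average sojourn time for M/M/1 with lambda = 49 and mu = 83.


W = 1/(mu - lambda) = 1/(83 - 49) = 0.0294 hours

0.0294 hours


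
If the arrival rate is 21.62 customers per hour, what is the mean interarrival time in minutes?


Mean interarrival time = 60/lambda = 60/21.62 = 2.78 minutes

2.78 minutes


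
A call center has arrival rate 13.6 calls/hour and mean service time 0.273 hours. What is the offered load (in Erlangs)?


Offered load a = lambda * E[S] = 13.6 * 0.273 = 3.71 Erlangs

3.71 Erlangs


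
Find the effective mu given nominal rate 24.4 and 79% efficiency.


Effective rate = mu * efficiency = 24.4 * 0.79 = 19.28 per hour

19.28 per hour


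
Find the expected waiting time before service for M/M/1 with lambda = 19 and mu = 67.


rho = 19/67; Wq = rho/(mu - lambda) = 0.0059 hours

0.0059 hours


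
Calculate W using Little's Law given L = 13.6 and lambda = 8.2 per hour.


W = L / lambda = 13.6 / 8.2 = 1.6585 hours

1.6585 hours


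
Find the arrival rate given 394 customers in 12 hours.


lambda = total arrivals / time = 394 / 12 = 32.83 per hour

32.83 per hour


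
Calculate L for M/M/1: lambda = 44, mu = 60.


rho = 44/60; L = rho/(1-rho) = 2.75

2.75


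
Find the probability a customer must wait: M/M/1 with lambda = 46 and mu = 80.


P(wait) = rho = lambda/mu = 46/80 = 0.575

0.575


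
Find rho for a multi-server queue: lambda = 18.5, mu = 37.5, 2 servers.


rho = lambda / (c * mu) = 18.5 / (2 * 37.5) = 0.2467

0.2467


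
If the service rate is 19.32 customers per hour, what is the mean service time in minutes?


Mean service time = 60/mu = 60/19.32 = 3.11 minutes

3.11 minutes


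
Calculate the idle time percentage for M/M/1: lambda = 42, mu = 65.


Idle fraction = (1 - rho) * 100 = (1 - 42/65) * 100 = 35.4%

35.4%


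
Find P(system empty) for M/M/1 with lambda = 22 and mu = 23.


P0 = 1 - rho = 1 - 22/23 = 0.0435

0.0435


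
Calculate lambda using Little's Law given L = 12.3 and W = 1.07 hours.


lambda = L / W = 12.3 / 1.07 = 11.5 per hour

11.5 per hour


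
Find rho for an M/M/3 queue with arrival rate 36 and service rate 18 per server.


rho = lambda/(c*mu) = 36/(3*18) = 0.6667

0.6667


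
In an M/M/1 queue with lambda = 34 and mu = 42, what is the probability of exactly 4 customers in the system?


rho = 34/42; P(n) = (1-rho)*rho^n = (1-34/42)*(34/42)^4 = 0.0818

0.0818


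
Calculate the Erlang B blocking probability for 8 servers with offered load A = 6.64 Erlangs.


B(N,A) = (A^N/N!) / sum(A^k/k!, k=0..N) with N=8, A=6.64 = 0.1581

0.1581


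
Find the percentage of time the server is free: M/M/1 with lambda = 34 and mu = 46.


Idle fraction = (1 - rho) * 100 = (1 - 34/46) * 100 = 26.1%

26.1%


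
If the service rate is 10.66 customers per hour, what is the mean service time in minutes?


Mean service time = 60/mu = 60/10.66 = 5.63 minutes

5.63 minutes


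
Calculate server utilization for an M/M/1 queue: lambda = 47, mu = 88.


rho = lambda/mu = 47/88 = 0.5341

0.5341


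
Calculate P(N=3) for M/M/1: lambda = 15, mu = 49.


rho = 15/49; P(n) = (1-rho)*rho^n = (1-15/49)*(15/49)^3 = 0.0199

0.0199


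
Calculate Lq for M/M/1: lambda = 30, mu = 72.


rho = 30/72; Lq = rho^2/(1-rho) = 0.3

0.3


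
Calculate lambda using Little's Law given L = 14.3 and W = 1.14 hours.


lambda = L / W = 14.3 / 1.14 = 12.54 per hour

12.54 per hour


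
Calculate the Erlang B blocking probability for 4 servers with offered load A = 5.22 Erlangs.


B(N,A) = (A^N/N!) / sum(A^k/k!, k=0..N) with N=4, A=5.22 = 0.4153

0.4153


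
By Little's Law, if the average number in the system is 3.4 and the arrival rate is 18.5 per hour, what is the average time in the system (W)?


W = L / lambda = 3.4 / 18.5 = 0.1838 hours

0.1838 hours


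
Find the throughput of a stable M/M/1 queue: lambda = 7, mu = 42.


For a stable queue (lambda < mu), throughput = lambda = 7 per hour

7 per hour


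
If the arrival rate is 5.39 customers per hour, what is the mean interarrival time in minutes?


Mean interarrival time = 60/lambda = 60/5.39 = 11.13 minutes

11.13 minutes


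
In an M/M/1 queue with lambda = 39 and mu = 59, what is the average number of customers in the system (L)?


rho = 39/59; L = rho/(1-rho) = 1.95

1.95


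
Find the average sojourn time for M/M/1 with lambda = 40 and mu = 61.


W = 1/(mu - lambda) = 1/(61 - 40) = 0.0476 hours

0.0476 hours


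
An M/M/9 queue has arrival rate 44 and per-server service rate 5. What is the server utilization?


rho = lambda/(c*mu) = 44/(9*5) = 0.9778

0.9778


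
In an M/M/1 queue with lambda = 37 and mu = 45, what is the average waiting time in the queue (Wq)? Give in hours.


rho = 37/45; Wq = rho/(mu - lambda) = 0.1028 hours

0.1028 hours


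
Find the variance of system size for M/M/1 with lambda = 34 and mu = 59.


rho = 34/59; Var(N) = rho/(1-rho)^2 = 3.21

3.21


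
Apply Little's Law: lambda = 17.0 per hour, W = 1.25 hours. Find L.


L = lambda * W = 17.0 * 1.25 = 21.25

21.25


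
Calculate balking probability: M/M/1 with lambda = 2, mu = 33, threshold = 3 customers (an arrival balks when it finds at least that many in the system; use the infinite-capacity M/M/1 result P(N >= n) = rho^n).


P(N >= 3) = rho^3 = (2/33)^3 = 0.0002

0.0002


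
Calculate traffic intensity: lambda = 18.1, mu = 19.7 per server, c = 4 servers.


rho = lambda / (c * mu) = 18.1 / (4 * 19.7) = 0.2297

0.2297


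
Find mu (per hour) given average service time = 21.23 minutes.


mu = 60 / avg_service_time = 60 / 21.23 = 2.83 per hour

2.83 per hour


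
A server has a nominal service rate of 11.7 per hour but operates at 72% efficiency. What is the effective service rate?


Effective rate = mu * efficiency = 11.7 * 0.72 = 8.42 per hour

8.42 per hour


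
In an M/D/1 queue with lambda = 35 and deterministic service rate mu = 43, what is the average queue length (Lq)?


M/D/1: Lq = rho^2 / (2*(1-rho)) where rho = 35/43; Lq = 1.78

1.78


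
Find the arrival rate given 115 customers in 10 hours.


lambda = total arrivals / time = 115 / 10 = 11.5 per hour

11.5 per hour


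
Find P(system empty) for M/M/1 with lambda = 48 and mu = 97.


P0 = 1 - rho = 1 - 48/97 = 0.5052

0.5052


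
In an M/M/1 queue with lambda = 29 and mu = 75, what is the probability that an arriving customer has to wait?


P(wait) = rho = lambda/mu = 29/75 = 0.3867

0.3867


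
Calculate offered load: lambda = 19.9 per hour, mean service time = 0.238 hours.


Offered load a = lambda * E[S] = 19.9 * 0.238 = 4.74 Erlangs

4.74 Erlangs


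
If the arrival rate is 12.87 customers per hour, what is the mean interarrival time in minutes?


Mean interarrival time = 60/lambda = 60/12.87 = 4.66 minutes

4.66 minutes


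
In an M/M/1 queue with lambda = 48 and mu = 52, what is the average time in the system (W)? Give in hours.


W = 1/(mu - lambda) = 1/(52 - 48) = 0.25 hours

0.25 hours


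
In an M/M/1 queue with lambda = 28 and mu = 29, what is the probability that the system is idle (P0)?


P0 = 1 - rho = 1 - 28/29 = 0.0345

0.0345


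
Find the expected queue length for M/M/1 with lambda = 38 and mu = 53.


rho = 38/53; Lq = rho^2/(1-rho) = 1.82

1.82


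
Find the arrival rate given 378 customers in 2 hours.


lambda = total arrivals / time = 378 / 2 = 189.0 per hour

189.0 per hour


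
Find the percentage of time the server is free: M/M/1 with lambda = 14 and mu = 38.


Idle fraction = (1 - rho) * 100 = (1 - 14/38) * 100 = 63.2%

63.2%


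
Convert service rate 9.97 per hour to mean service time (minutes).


Mean service time = 60/mu = 60/9.97 = 6.02 minutes

6.02 minutes


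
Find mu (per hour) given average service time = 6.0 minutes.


mu = 60 / avg_service_time = 60 / 6.0 = 10.0 per hour

10.0 per hour


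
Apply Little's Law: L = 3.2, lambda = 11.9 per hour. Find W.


W = L / lambda = 3.2 / 11.9 = 0.2689 hours

0.2689 hours


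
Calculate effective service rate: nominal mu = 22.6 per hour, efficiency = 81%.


Effective rate = mu * efficiency = 22.6 * 0.81 = 18.31 per hour

18.31 per hour


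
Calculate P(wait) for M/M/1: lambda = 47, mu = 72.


P(wait) = rho = lambda/mu = 47/72 = 0.6528

0.6528


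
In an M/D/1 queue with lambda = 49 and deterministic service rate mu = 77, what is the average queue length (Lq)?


M/D/1: Lq = rho^2 / (2*(1-rho)) where rho = 49/77; Lq = 0.56

0.56


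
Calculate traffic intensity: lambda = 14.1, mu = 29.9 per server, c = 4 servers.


rho = lambda / (c * mu) = 14.1 / (4 * 29.9) = 0.1179

0.1179


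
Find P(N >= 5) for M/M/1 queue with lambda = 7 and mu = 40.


P(N >= 5) = rho^5 = (7/40)^5 = 0.0002

0.0002


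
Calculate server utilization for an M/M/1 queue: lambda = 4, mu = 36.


rho = lambda/mu = 4/36 = 0.1111

0.1111


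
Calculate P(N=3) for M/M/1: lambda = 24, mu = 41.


rho = 24/41; P(n) = (1-rho)*rho^n = (1-24/41)*(24/41)^3 = 0.0832

0.0832


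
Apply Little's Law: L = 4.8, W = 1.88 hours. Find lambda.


lambda = L / W = 4.8 / 1.88 = 2.55 per hour

2.55 per hour


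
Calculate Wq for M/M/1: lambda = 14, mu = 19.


rho = 14/19; Wq = rho/(mu - lambda) = 0.1474 hours

0.1474 hours


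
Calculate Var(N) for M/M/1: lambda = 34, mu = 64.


rho = 34/64; Var(N) = rho/(1-rho)^2 = 2.42

2.42


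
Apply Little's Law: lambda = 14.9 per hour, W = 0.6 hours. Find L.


L = lambda * W = 14.9 * 0.6 = 8.94

8.94


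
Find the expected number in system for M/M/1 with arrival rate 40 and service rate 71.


rho = 40/71; L = rho/(1-rho) = 1.29

1.29


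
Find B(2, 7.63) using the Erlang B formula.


B(N,A) = (A^N/N!) / sum(A^k/k!, k=0..N) with N=2, A=7.63 = 0.7713

0.7713


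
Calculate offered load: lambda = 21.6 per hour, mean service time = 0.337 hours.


Offered load a = lambda * E[S] = 21.6 * 0.337 = 7.28 Erlangs

7.28 Erlangs


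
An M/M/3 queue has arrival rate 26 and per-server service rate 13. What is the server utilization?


rho = lambda/(c*mu) = 26/(3*13) = 0.6667

0.6667


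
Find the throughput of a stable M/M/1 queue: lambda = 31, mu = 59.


For a stable queue (lambda < mu), throughput = lambda = 31 per hour

31 per hour


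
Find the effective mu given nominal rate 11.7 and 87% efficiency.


Effective rate = mu * efficiency = 11.7 * 0.87 = 10.18 per hour

10.18 per hour


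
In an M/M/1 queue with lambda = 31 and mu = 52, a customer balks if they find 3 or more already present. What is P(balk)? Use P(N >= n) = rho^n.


P(N >= 3) = rho^3 = (31/52)^3 = 0.2119

0.2119


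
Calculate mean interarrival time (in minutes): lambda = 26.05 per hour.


Mean interarrival time = 60/lambda = 60/26.05 = 2.3 minutes

2.3 minutes


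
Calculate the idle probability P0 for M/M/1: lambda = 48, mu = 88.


P0 = 1 - rho = 1 - 48/88 = 0.4545

0.4545


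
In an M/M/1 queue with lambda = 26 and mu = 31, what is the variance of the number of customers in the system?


rho = 26/31; Var(N) = rho/(1-rho)^2 = 32.24

32.24


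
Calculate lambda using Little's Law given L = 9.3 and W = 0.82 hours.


lambda = L / W = 9.3 / 0.82 = 11.34 per hour

11.34 per hour


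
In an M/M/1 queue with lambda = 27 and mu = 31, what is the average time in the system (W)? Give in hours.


W = 1/(mu - lambda) = 1/(31 - 27) = 0.25 hours

0.25 hours


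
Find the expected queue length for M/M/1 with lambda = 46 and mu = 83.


rho = 46/83; Lq = rho^2/(1-rho) = 0.69

0.69


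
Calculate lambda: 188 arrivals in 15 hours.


lambda = total arrivals / time = 188 / 15 = 12.53 per hour

12.53 per hour


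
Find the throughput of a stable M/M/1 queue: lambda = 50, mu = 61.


For a stable queue (lambda < mu), throughput = lambda = 50 per hour

50 per hour


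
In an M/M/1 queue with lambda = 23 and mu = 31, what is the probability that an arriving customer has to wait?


P(wait) = rho = lambda/mu = 23/31 = 0.7419

0.7419


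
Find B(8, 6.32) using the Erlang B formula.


B(N,A) = (A^N/N!) / sum(A^k/k!, k=0..N) with N=8, A=6.32 = 0.1398

0.1398


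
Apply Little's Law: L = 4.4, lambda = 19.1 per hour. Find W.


W = L / lambda = 4.4 / 19.1 = 0.2304 hours

0.2304 hours


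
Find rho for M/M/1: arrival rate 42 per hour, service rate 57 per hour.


rho = lambda/mu = 42/57 = 0.7368

0.7368


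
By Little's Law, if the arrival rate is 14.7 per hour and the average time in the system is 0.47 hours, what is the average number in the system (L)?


L = lambda * W = 14.7 * 0.47 = 6.91

6.91


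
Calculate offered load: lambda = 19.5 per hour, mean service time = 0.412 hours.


Offered load a = lambda * E[S] = 19.5 * 0.412 = 8.03 Erlangs

8.03 Erlangs


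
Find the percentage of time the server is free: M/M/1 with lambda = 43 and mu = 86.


Idle fraction = (1 - rho) * 100 = (1 - 43/86) * 100 = 50.0%

50.0%


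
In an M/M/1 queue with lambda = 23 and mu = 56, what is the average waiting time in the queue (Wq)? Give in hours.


rho = 23/56; Wq = rho/(mu - lambda) = 0.0124 hours

0.0124 hours


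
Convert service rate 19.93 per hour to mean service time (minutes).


Mean service time = 60/mu = 60/19.93 = 3.01 minutes

3.01 minutes


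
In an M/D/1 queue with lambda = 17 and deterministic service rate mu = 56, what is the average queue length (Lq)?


M/D/1: Lq = rho^2 / (2*(1-rho)) where rho = 17/56; Lq = 0.07

0.07


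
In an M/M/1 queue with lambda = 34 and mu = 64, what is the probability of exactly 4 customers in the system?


rho = 34/64; P(n) = (1-rho)*rho^n = (1-34/64)*(34/64)^4 = 0.0373

0.0373


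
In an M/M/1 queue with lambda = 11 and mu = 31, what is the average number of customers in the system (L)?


rho = 11/31; L = rho/(1-rho) = 0.55

0.55


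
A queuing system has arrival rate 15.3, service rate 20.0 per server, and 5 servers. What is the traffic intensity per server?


rho = lambda / (c * mu) = 15.3 / (5 * 20.0) = 0.153

0.153


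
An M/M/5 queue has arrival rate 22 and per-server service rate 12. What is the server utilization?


rho = lambda/(c*mu) = 22/(5*12) = 0.3667

0.3667


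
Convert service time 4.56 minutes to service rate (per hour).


mu = 60 / avg_service_time = 60 / 4.56 = 13.16 per hour

13.16 per hour


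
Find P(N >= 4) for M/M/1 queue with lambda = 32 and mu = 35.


P(N >= 4) = rho^4 = (32/35)^4 = 0.6988

0.6988


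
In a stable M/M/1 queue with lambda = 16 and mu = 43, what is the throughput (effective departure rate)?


For a stable queue (lambda < mu), throughput = lambda = 16 per hour

16 per hour


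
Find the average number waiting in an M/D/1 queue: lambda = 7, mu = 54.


M/D/1: Lq = rho^2 / (2*(1-rho)) where rho = 7/54; Lq = 0.01

0.01


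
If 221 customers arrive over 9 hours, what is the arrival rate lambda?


lambda = total arrivals / time = 221 / 9 = 24.56 per hour

24.56 per hour


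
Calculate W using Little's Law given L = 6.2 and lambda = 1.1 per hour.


W = L / lambda = 6.2 / 1.1 = 5.6364 hours

5.6364 hours


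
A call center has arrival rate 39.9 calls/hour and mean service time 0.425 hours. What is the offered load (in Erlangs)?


Offered load a = lambda * E[S] = 39.9 * 0.425 = 16.96 Erlangs

16.96 Erlangs


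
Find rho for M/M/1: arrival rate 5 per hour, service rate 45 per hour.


rho = lambda/mu = 5/45 = 0.1111

0.1111


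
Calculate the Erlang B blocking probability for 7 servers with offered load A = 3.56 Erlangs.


B(N,A) = (A^N/N!) / sum(A^k/k!, k=0..N) with N=7, A=3.56 = 0.0421

0.0421


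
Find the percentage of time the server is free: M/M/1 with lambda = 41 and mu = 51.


Idle fraction = (1 - rho) * 100 = (1 - 41/51) * 100 = 19.6%

19.6%


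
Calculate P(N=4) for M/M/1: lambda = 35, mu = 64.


rho = 35/64; P(n) = (1-rho)*rho^n = (1-35/64)*(35/64)^4 = 0.0405

0.0405


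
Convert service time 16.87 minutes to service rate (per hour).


mu = 60 / avg_service_time = 60 / 16.87 = 3.56 per hour

3.56 per hour


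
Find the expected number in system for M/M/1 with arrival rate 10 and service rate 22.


rho = 10/22; L = rho/(1-rho) = 0.83

0.83


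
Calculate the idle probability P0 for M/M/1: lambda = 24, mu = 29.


P0 = 1 - rho = 1 - 24/29 = 0.1724

0.1724


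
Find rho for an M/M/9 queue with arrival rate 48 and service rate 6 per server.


rho = lambda/(c*mu) = 48/(9*6) = 0.8889

0.8889


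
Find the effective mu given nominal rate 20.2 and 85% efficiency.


Effective rate = mu * efficiency = 20.2 * 0.85 = 17.17 per hour

17.17 per hour


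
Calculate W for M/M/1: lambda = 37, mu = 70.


W = 1/(mu - lambda) = 1/(70 - 37) = 0.0303 hours

0.0303 hours


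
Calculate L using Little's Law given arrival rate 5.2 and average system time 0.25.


L = lambda * W = 5.2 * 0.25 = 1.3

1.3


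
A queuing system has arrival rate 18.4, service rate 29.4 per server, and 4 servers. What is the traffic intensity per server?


rho = lambda / (c * mu) = 18.4 / (4 * 29.4) = 0.1565

0.1565


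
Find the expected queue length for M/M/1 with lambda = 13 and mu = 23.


rho = 13/23; Lq = rho^2/(1-rho) = 0.73

0.73


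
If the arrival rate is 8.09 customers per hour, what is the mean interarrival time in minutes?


Mean interarrival time = 60/lambda = 60/8.09 = 7.42 minutes

7.42 minutes


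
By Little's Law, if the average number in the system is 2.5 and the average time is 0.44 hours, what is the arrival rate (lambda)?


lambda = L / W = 2.5 / 0.44 = 5.68 per hour

5.68 per hour


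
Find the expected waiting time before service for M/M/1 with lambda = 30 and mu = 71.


rho = 30/71; Wq = rho/(mu - lambda) = 0.0103 hours

0.0103 hours


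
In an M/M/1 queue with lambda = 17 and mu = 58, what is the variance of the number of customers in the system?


rho = 17/58; Var(N) = rho/(1-rho)^2 = 0.59

0.59


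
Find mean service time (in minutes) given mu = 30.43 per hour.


Mean service time = 60/mu = 60/30.43 = 1.97 minutes

1.97 minutes


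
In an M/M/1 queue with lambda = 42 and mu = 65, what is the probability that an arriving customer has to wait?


P(wait) = rho = lambda/mu = 42/65 = 0.6462

0.6462


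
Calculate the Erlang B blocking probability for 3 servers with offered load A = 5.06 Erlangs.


B(N,A) = (A^N/N!) / sum(A^k/k!, k=0..N) with N=3, A=5.06 = 0.5337

0.5337


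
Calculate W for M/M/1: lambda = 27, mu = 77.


W = 1/(mu - lambda) = 1/(77 - 27) = 0.02 hours

0.02 hours


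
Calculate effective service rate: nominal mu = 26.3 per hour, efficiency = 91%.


Effective rate = mu * efficiency = 26.3 * 0.91 = 23.93 per hour

23.93 per hour


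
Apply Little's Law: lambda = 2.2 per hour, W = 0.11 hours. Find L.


L = lambda * W = 2.2 * 0.11 = 0.24

0.24


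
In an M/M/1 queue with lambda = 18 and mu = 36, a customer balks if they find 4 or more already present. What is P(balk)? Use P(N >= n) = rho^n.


P(N >= 4) = rho^4 = (18/36)^4 = 0.0625

0.0625


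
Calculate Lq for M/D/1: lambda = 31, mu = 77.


M/D/1: Lq = rho^2 / (2*(1-rho)) where rho = 31/77; Lq = 0.14

0.14


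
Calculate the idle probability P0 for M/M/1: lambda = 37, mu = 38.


P0 = 1 - rho = 1 - 37/38 = 0.0263

0.0263


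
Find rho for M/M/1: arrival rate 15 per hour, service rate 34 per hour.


rho = lambda/mu = 15/34 = 0.4412

0.4412


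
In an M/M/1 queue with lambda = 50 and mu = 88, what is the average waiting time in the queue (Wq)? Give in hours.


rho = 50/88; Wq = rho/(mu - lambda) = 0.015 hours

0.015 hours


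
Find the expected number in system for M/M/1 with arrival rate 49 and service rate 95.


rho = 49/95; L = rho/(1-rho) = 1.07

1.07


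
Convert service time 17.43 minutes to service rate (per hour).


mu = 60 / avg_service_time = 60 / 17.43 = 3.44 per hour

3.44 per hour


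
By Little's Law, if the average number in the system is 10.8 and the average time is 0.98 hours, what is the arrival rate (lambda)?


lambda = L / W = 10.8 / 0.98 = 11.02 per hour

11.02 per hour


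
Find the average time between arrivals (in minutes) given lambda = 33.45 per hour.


Mean interarrival time = 60/lambda = 60/33.45 = 1.79 minutes

1.79 minutes


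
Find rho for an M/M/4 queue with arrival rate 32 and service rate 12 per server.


rho = lambda/(c*mu) = 32/(4*12) = 0.6667

0.6667


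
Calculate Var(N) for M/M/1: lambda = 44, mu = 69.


rho = 44/69; Var(N) = rho/(1-rho)^2 = 4.86

4.86


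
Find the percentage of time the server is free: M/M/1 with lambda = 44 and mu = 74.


Idle fraction = (1 - rho) * 100 = (1 - 44/74) * 100 = 40.5%

40.5%


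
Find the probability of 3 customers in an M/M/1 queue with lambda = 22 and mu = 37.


rho = 22/37; P(n) = (1-rho)*rho^n = (1-22/37)*(22/37)^3 = 0.0852

0.0852


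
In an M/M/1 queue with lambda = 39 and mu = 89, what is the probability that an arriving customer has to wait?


P(wait) = rho = lambda/mu = 39/89 = 0.4382

0.4382


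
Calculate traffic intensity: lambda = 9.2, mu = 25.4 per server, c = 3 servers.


rho = lambda / (c * mu) = 9.2 / (3 * 25.4) = 0.1207

0.1207


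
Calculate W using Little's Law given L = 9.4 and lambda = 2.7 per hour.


W = L / lambda = 9.4 / 2.7 = 3.4815 hours

3.4815 hours


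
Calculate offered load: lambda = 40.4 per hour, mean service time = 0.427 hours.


Offered load a = lambda * E[S] = 40.4 * 0.427 = 17.25 Erlangs

17.25 Erlangs


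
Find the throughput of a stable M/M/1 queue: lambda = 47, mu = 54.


For a stable queue (lambda < mu), throughput = lambda = 47 per hour

47 per hour


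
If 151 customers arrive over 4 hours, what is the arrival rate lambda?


lambda = total arrivals / time = 151 / 4 = 37.75 per hour

37.75 per hour


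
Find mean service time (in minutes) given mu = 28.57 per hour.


Mean service time = 60/mu = 60/28.57 = 2.1 minutes

2.1 minutes


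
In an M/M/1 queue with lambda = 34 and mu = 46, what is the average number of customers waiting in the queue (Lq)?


rho = 34/46; Lq = rho^2/(1-rho) = 2.09

2.09


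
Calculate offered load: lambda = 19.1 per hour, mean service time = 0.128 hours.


Offered load a = lambda * E[S] = 19.1 * 0.128 = 2.44 Erlangs

2.44 Erlangs


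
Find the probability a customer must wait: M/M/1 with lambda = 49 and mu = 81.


P(wait) = rho = lambda/mu = 49/81 = 0.6049

0.6049


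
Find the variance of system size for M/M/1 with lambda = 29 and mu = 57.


rho = 29/57; Var(N) = rho/(1-rho)^2 = 2.11

2.11


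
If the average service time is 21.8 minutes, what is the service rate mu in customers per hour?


mu = 60 / avg_service_time = 60 / 21.8 = 2.75 per hour

2.75 per hour


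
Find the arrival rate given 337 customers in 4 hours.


lambda = total arrivals / time = 337 / 4 = 84.25 per hour

84.25 per hour


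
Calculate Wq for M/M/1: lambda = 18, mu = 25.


rho = 18/25; Wq = rho/(mu - lambda) = 0.1029 hours

0.1029 hours


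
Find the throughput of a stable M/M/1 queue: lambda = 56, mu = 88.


For a stable queue (lambda < mu), throughput = lambda = 56 per hour

56 per hour


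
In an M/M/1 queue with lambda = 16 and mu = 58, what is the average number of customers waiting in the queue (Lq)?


rho = 16/58; Lq = rho^2/(1-rho) = 0.11

0.11


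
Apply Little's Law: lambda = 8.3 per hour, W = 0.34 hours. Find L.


L = lambda * W = 8.3 * 0.34 = 2.82

2.82


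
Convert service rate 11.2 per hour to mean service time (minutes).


Mean service time = 60/mu = 60/11.2 = 5.36 minutes

5.36 minutes


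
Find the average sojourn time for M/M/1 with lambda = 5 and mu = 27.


W = 1/(mu - lambda) = 1/(27 - 5) = 0.0455 hours

0.0455 hours


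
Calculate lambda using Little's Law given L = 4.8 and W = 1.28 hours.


lambda = L / W = 4.8 / 1.28 = 3.75 per hour

3.75 per hour


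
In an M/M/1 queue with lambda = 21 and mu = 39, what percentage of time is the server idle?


Idle fraction = (1 - rho) * 100 = (1 - 21/39) * 100 = 46.2%

46.2%


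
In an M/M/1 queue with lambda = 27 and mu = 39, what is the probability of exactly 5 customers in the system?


rho = 27/39; P(n) = (1-rho)*rho^n = (1-27/39)*(27/39)^5 = 0.0489

0.0489


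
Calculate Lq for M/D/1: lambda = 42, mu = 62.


M/D/1: Lq = rho^2 / (2*(1-rho)) where rho = 42/62; Lq = 0.71

0.71


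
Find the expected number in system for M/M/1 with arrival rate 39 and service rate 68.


rho = 39/68; L = rho/(1-rho) = 1.34

1.34


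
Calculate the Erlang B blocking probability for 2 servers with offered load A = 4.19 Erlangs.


B(N,A) = (A^N/N!) / sum(A^k/k!, k=0..N) with N=2, A=4.19 = 0.6284

0.6284


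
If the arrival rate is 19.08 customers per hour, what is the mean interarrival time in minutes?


Mean interarrival time = 60/lambda = 60/19.08 = 3.14 minutes

3.14 minutes


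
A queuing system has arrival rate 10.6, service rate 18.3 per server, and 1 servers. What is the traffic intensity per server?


rho = lambda / (c * mu) = 10.6 / (1 * 18.3) = 0.5792

0.5792


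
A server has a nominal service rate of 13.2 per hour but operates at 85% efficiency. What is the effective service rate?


Effective rate = mu * efficiency = 13.2 * 0.85 = 11.22 per hour

11.22 per hour


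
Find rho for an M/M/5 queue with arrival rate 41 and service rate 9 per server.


rho = lambda/(c*mu) = 41/(5*9) = 0.9111

0.9111


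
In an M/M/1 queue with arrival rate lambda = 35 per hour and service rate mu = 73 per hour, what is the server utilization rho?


rho = lambda/mu = 35/73 = 0.4795

0.4795


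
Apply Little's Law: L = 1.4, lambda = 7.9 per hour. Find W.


W = L / lambda = 1.4 / 7.9 = 0.1772 hours

0.1772 hours


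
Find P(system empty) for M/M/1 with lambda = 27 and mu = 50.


P0 = 1 - rho = 1 - 27/50 = 0.46

0.46


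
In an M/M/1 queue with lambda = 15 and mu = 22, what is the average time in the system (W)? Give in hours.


W = 1/(mu - lambda) = 1/(22 - 15) = 0.1429 hours

0.1429 hours


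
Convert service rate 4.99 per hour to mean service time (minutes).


Mean service time = 60/mu = 60/4.99 = 12.02 minutes

12.02 minutes


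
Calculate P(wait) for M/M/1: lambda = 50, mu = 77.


P(wait) = rho = lambda/mu = 50/77 = 0.6494

0.6494


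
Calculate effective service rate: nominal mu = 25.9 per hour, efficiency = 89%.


Effective rate = mu * efficiency = 25.9 * 0.89 = 23.05 per hour

23.05 per hour


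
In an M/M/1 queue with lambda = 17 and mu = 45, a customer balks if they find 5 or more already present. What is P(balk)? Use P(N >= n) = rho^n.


P(N >= 5) = rho^5 = (17/45)^5 = 0.0077

0.0077


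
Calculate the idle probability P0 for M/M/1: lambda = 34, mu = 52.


P0 = 1 - rho = 1 - 34/52 = 0.3462

0.3462


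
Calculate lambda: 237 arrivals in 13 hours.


lambda = total arrivals / time = 237 / 13 = 18.23 per hour

18.23 per hour


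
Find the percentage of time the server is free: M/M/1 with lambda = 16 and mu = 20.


Idle fraction = (1 - rho) * 100 = (1 - 16/20) * 100 = 20.0%

20.0%


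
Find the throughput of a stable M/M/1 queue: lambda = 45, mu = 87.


For a stable queue (lambda < mu), throughput = lambda = 45 per hour

45 per hour


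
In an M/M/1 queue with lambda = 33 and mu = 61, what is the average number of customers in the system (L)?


rho = 33/61; L = rho/(1-rho) = 1.18

1.18


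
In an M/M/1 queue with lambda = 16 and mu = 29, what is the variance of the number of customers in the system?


rho = 16/29; Var(N) = rho/(1-rho)^2 = 2.75

2.75


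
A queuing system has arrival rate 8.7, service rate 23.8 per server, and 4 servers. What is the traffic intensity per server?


rho = lambda / (c * mu) = 8.7 / (4 * 23.8) = 0.0914

0.0914


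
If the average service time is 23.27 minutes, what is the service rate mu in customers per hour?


mu = 60 / avg_service_time = 60 / 23.27 = 2.58 per hour

2.58 per hour


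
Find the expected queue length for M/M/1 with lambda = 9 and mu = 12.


rho = 9/12; Lq = rho^2/(1-rho) = 2.25

2.25


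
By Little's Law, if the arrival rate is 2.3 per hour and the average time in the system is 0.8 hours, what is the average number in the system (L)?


L = lambda * W = 2.3 * 0.8 = 1.84

1.84


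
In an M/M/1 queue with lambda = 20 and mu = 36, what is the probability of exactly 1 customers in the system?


rho = 20/36; P(n) = (1-rho)*rho^n = (1-20/36)*(20/36)^1 = 0.2469

0.2469


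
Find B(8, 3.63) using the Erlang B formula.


B(N,A) = (A^N/N!) / sum(A^k/k!, k=0..N) with N=8, A=3.63 = 0.0201

0.0201


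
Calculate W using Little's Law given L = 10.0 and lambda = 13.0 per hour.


W = L / lambda = 10.0 / 13.0 = 0.7692 hours

0.7692 hours


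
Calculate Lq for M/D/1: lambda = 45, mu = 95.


M/D/1: Lq = rho^2 / (2*(1-rho)) where rho = 45/95; Lq = 0.21

0.21


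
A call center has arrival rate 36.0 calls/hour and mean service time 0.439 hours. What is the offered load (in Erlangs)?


Offered load a = lambda * E[S] = 36.0 * 0.439 = 15.8 Erlangs

15.8 Erlangs


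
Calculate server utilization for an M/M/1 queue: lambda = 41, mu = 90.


rho = lambda/mu = 41/90 = 0.4556

0.4556


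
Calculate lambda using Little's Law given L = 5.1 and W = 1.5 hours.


lambda = L / W = 5.1 / 1.5 = 3.4 per hour

3.4 per hour


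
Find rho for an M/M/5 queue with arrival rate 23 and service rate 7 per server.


rho = lambda/(c*mu) = 23/(5*7) = 0.6571

0.6571


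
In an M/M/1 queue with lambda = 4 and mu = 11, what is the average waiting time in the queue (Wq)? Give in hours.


rho = 4/11; Wq = rho/(mu - lambda) = 0.0519 hours

0.0519 hours


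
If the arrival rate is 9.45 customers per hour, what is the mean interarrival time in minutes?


Mean interarrival time = 60/lambda = 60/9.45 = 6.35 minutes

6.35 minutes


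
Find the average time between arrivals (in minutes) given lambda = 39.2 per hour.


Mean interarrival time = 60/lambda = 60/39.2 = 1.53 minutes

1.53 minutes


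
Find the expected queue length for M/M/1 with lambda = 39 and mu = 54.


rho = 39/54; Lq = rho^2/(1-rho) = 1.88

1.88


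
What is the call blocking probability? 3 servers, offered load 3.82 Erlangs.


B(N,A) = (A^N/N!) / sum(A^k/k!, k=0..N) with N=3, A=3.82 = 0.434

0.434


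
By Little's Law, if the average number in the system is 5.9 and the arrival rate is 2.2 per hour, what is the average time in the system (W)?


W = L / lambda = 5.9 / 2.2 = 2.6818 hours

2.6818 hours


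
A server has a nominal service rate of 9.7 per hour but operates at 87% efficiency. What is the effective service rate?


Effective rate = mu * efficiency = 9.7 * 0.87 = 8.44 per hour

8.44 per hour


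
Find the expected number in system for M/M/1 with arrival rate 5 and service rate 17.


rho = 5/17; L = rho/(1-rho) = 0.42

0.42


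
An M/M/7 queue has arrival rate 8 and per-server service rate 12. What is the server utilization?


rho = lambda/(c*mu) = 8/(7*12) = 0.0952

0.0952


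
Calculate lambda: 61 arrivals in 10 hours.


lambda = total arrivals / time = 61 / 10 = 6.1 per hour

6.1 per hour


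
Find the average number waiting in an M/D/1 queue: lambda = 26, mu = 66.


M/D/1: Lq = rho^2 / (2*(1-rho)) where rho = 26/66; Lq = 0.13

0.13


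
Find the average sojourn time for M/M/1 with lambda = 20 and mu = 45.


W = 1/(mu - lambda) = 1/(45 - 20) = 0.04 hours

0.04 hours


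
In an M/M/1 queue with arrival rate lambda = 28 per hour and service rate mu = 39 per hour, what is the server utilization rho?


rho = lambda/mu = 28/39 = 0.7179

0.7179


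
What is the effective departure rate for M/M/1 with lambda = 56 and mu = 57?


For a stable queue (lambda < mu), throughput = lambda = 56 per hour

56 per hour


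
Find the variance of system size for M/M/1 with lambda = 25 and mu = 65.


rho = 25/65; Var(N) = rho/(1-rho)^2 = 1.02

1.02


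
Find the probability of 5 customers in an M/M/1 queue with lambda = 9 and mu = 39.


rho = 9/39; P(n) = (1-rho)*rho^n = (1-9/39)*(9/39)^5 = 0.0005

0.0005


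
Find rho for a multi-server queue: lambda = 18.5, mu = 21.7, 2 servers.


rho = lambda / (c * mu) = 18.5 / (2 * 21.7) = 0.4263

0.4263


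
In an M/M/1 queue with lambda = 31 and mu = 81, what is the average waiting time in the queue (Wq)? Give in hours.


rho = 31/81; Wq = rho/(mu - lambda) = 0.0077 hours

0.0077 hours


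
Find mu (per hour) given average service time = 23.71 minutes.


mu = 60 / avg_service_time = 60 / 23.71 = 2.53 per hour

2.53 per hour


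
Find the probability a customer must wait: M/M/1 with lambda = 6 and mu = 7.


P(wait) = rho = lambda/mu = 6/7 = 0.8571

0.8571


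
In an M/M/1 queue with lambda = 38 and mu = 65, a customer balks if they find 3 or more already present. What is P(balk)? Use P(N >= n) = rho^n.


P(N >= 3) = rho^3 = (38/65)^3 = 0.1998

0.1998


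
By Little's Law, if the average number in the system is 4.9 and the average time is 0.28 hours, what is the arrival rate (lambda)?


lambda = L / W = 4.9 / 0.28 = 17.5 per hour

17.5 per hour


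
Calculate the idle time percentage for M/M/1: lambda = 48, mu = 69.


Idle fraction = (1 - rho) * 100 = (1 - 48/69) * 100 = 30.4%

30.4%


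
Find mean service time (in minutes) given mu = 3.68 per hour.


Mean service time = 60/mu = 60/3.68 = 16.3 minutes

16.3 minutes


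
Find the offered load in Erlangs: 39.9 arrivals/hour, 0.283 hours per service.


Offered load a = lambda * E[S] = 39.9 * 0.283 = 11.29 Erlangs

11.29 Erlangs


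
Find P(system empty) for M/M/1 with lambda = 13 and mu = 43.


P0 = 1 - rho = 1 - 13/43 = 0.6977

0.6977


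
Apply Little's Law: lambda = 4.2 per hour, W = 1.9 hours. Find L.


L = lambda * W = 4.2 * 1.9 = 7.98

7.98


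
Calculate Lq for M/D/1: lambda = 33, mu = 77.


M/D/1: Lq = rho^2 / (2*(1-rho)) where rho = 33/77; Lq = 0.16

0.16


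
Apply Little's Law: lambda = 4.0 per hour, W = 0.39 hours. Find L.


L = lambda * W = 4.0 * 0.39 = 1.56

1.56


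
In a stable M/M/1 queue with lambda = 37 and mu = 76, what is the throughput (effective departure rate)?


For a stable queue (lambda < mu), throughput = lambda = 37 per hour

37 per hour
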